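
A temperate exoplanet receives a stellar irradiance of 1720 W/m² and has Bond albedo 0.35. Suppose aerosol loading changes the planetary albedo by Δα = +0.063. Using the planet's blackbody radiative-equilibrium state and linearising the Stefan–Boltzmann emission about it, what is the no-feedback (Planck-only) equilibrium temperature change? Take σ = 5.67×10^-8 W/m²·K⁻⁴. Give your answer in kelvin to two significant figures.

-6.4 K

The baseline emission temperature is T_e = 265.0 K.
TOA radiative forcing: ΔF = −S·Δα/4 = −1720·(+0.063)/4 = -27.09 W/m².
The Planck feedback parameter is 4σT_e³ = 4.219 W/m²/K.
So ΔT₀ = -27.09/4.219 = -6.42 K.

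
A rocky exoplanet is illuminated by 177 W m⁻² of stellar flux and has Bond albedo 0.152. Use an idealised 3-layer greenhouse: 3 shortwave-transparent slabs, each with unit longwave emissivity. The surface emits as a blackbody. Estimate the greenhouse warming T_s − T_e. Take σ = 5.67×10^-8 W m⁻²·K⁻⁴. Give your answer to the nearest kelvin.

66 kelvin

OLR = S(1−α)/4 = 37.52 W m⁻²; the top layer radiates at T_e = 160.4 K.
Surface: T_s = (4)^¼·T_e = 226.8 K.
So the greenhouse effect raises the surface by 226.8 − 160.4 = 66.44 K.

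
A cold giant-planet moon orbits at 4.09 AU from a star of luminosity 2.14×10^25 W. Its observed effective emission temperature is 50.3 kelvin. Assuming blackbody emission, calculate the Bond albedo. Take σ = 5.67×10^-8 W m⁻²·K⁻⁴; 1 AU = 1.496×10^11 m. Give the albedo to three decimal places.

d = 4.09 × 1.496×10^11 m = 6.119×10^11 m.
Spreading L over a sphere of radius d: S = 2.14×10^25/(4π·6.12×10^11²) = 4.549 W m⁻².
Energy balance: S(1−α)/4 = σT⁴, so 1−α = 4σT⁴/S.
4σT⁴ = 4·5.67×10⁻⁸·(50.3)⁴ = 1.452 W m⁻².
Hence α = 1 − 1.452/4.549 = 0.6808.

0.681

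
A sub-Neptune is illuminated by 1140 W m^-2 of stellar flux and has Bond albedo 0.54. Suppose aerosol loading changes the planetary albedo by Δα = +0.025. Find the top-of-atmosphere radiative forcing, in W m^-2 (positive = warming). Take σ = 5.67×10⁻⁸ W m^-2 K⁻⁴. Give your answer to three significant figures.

TOA radiative forcing: ΔF = −S·Δα/4 = −1140·(+0.025)/4 = -7.125 W m^-2.

-7.12 W m^-2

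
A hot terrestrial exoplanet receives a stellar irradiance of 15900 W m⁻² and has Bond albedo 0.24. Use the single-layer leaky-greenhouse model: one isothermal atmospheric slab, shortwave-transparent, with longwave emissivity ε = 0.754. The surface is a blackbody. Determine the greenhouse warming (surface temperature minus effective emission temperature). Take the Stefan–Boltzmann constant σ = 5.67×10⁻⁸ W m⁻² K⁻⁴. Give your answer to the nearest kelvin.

60 kelvin

The planet radiates to space at T_e = [S(1−α)/(4σ)]^(1/4) = 480.4 K.
For a single slab of emissivity ε, T_s⁴ = 2T_e⁴/(2−ε); thus T_s = 480.4·(1.605)^(1/4) = 540.8 K.
T_s − T_e = 540.8 − 480.4 = 60.34 K.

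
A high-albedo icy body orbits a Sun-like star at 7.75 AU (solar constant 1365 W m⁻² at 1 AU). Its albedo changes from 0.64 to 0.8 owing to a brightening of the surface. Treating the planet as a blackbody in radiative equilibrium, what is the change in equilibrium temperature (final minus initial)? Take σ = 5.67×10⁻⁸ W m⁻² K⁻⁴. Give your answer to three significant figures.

-10.6 K

Flux at the orbit: S = 1365/(7.75)² = 22.73 W m⁻².
With α = 0.64, T₁ = 77.50 K.
With α = 0.8, T₂ = 66.91 K.
ΔT = T₂ − T₁ = -10.59 K.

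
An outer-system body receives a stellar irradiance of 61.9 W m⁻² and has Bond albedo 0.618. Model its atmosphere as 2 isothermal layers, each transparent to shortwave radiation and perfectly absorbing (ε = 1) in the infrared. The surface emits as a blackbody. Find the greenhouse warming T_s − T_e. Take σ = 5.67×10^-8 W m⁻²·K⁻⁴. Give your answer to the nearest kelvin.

32 kelvin

OLR = S(1−α)/4 = 5.911 W m⁻²; the top layer radiates at T_e = 101.0 K.
Surface: T_s = (3)^¼·T_e = 133.0 K.
Warming: T_s − T_e = 31.94 K.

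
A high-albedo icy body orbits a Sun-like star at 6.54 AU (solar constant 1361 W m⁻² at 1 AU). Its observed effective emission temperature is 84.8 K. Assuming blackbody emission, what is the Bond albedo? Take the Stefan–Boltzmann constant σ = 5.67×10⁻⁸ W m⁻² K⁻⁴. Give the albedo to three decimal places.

By the inverse-square law, S = 1361/6.54² = 31.82 W m⁻².
Rearranging the radiative balance, α = 1 − 4σT⁴/S.
4σT⁴ = 4·5.67×10⁻⁸·(84.8)⁴ = 11.73 W m⁻².
1−α = 11.73/31.82 = 0.3686, so α = 0.6314.

0.631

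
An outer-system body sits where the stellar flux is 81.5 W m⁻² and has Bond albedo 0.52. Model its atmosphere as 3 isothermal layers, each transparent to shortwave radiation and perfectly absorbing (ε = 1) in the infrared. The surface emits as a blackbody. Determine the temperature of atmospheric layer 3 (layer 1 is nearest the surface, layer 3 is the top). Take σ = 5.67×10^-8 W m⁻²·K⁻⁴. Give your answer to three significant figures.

The effective emission temperature is T_e = [S(1−α)/(4σ)]^¼ = 114.6 K.
Each opaque layer satisfies 2T_j⁴ = T_{j−1}⁴ + T_{j+1}⁴, giving T_k⁴ = (N+1−k)T_e⁴.
With k = 3: T_3 = (3+1−3)^¼·114.6 K = 114.6 K.

115 kelvin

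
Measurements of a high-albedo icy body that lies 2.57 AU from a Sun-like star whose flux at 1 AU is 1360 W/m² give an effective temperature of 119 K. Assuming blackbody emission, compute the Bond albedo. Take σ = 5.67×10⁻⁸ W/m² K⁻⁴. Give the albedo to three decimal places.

0.779

Irradiance scales as 1/d², so S = 1360 W/m² × (1/2.57)² = 205.9 W/m².
Energy balance: S(1−α)/4 = σT⁴, so 1−α = 4σT⁴/S.
4σT⁴ = 4·5.67×10⁻⁸·(119)⁴ = 45.48 W/m².
1−α = 45.48/205.9 = 0.2209, so α = 0.7791.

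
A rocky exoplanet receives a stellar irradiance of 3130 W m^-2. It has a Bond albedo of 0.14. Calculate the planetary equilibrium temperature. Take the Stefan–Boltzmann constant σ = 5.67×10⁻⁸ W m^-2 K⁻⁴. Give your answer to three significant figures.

330 K

Averaging over the sphere, the absorbed flux is S(1−α)/4 = 673.0 W m^-2.
In equilibrium σT⁴ equals this, so T = 330.1 K.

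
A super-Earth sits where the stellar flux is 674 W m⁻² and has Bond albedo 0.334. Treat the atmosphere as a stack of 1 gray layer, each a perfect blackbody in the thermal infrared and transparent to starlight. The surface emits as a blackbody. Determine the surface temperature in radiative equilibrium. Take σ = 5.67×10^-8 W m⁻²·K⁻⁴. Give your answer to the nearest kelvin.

251 K

The effective emission temperature is T_e = [S(1−α)/(4σ)]^¼ = 210.9 K.
For an N-layer opaque stack, T_s⁴ = (N+1)T_e⁴, hence T_s = (2)^(1/4)×210.9 K = 250.8 K.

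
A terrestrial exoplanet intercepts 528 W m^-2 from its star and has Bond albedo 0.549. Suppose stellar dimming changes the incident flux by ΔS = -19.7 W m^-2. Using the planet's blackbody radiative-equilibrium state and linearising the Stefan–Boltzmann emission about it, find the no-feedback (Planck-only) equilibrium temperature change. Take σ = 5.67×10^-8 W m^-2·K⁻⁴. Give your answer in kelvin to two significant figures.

-1.7 kelvin

Reference equilibrium: T_e = [S(1−α)/(4σ)]^(1/4) = 180.0 K.
TOA radiative forcing: ΔF = (1−α)ΔS/4 = 0.451·(-19.7)/4 = -2.221 W m^-2.
Linearising σT⁴ gives d(σT⁴)/dT = 4σT_e³ = 1.323 W m^-2 per K.
ΔT₀ = ΔF/λ_P = -2.221/1.323 = -1.68 K.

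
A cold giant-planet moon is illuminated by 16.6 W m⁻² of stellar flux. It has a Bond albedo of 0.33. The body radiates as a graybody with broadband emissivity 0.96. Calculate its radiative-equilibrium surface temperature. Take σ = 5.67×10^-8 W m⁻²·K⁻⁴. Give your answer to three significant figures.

84.5 kelvin

Absorbed flux (global mean): S(1−α)/4 = 16.60·0.67/4 = 2.780 W m⁻².
Radiative balance εσT⁴ = 2.780 gives T = [2.780/(0.96·σ)]^(1/4) = 84.54 K.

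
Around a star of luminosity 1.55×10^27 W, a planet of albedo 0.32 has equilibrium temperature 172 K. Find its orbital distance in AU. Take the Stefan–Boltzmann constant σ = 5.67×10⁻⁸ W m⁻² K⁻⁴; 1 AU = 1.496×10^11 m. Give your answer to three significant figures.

4.35 AU

Required flux: S = 4σT⁴/(1−α) = 291.9 W m⁻².
Then d = [L/(4πS)]^(1/2) = 6.500×10^11 m, i.e. 4.345 AU.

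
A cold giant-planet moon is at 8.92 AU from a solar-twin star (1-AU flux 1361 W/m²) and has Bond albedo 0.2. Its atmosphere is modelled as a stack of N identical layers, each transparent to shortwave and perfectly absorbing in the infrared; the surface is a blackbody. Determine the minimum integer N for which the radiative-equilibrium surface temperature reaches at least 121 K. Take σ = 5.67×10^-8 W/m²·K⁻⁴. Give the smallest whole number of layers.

3

Irradiance scales as 1/d², so S = 1361 W/m² × (1/8.92)² = 17.11 W/m².
The effective emission temperature is T_e = [S(1−α)/(4σ)]^¼ = 88.13 K.
T_s = (N+1)^(1/4)·T_e ≥ 121 K requires N+1 ≥ (T_s/T_e)⁴ = (121/88.13)⁴ = 3.553.
The minimum whole number is N = 3.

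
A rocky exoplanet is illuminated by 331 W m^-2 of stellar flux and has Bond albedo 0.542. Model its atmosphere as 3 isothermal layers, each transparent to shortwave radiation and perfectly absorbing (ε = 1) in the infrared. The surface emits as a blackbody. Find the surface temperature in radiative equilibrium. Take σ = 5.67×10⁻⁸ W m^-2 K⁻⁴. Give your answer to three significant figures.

The effective emission temperature is T_e = [S(1−α)/(4σ)]^¼ = 160.8 K.
Layer-by-layer balance gives σT_s⁴ = (N+1)σT_e⁴, so T_s = 4^¼·160.8 = 227.4 K.

227 kelvin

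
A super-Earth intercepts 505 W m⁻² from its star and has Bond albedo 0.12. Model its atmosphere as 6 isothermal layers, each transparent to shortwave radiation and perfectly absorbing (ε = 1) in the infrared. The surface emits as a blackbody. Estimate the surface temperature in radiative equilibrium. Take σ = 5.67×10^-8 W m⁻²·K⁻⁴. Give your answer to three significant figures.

OLR = S(1−α)/4 = 111.1 W m⁻²; the top layer radiates at T_e = 210.4 K.
For an N-layer opaque stack, T_s⁴ = (N+1)T_e⁴, hence T_s = (7)^(1/4)×210.4 K = 342.2 K.

342 K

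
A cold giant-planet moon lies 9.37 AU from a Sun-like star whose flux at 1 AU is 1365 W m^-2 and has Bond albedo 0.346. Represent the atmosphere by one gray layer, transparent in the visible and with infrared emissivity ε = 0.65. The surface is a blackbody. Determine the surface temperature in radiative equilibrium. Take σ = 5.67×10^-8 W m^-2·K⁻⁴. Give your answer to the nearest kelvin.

Irradiance scales as 1/d², so S = 1365 W m^-2 × (1/9.37)² = 15.55 W m^-2.
At the top of the atmosphere, σT_e⁴ = S(1−α)/4 = 2.542 W m^-2, giving T_e = 81.83 K.
Surface balance with a leaky layer gives σT_s⁴ = σT_e⁴·2/(2−ε), so T_s = T_e·[2/(2−0.65)]^(1/4) = 90.28 K.

90 K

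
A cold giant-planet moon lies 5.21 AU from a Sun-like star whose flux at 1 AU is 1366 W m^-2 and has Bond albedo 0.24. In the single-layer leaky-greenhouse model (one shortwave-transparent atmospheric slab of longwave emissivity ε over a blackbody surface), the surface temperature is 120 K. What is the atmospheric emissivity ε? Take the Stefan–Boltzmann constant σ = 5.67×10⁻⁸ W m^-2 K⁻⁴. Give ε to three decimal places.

Flux at the orbit: S = 1366/(5.21)² = 50.32 W m^-2.
Effective temperature: T_e = [S(1−α)/(4σ)]^(1/4) = 114.0 K.
Since (2−ε)/2 = (T_e/T_s)⁴ = 0.8132, ε = 0.3735.

0.374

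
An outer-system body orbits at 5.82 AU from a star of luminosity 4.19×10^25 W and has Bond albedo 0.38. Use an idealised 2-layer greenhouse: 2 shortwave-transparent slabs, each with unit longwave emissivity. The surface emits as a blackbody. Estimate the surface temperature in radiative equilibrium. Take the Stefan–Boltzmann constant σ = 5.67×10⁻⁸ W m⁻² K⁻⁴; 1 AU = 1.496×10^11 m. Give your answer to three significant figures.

Orbital distance: d = 5.82 AU = 8.707×10^11 m.
S = L/(4πd²) = 4.398 W m⁻².
OLR = S(1−α)/4 = 0.6818 W m⁻²; the top layer radiates at T_e = 58.89 K.
With N = 2 opaque layers, T_s = (N+1)^(1/4)·T_e = 3^(1/4)·58.89 = 77.50 K.

77.5 kelvin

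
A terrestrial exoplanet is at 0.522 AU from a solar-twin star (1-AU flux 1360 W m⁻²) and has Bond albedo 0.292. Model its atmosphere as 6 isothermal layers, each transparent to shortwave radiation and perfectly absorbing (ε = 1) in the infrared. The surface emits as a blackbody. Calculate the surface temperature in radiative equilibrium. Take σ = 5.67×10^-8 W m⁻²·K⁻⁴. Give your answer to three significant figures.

Irradiance scales as 1/d², so S = 1360 W m⁻² × (1/0.522)² = 4991 W m⁻².
The effective emission temperature is T_e = [S(1−α)/(4σ)]^¼ = 353.3 K.
For an N-layer opaque stack, T_s⁴ = (N+1)T_e⁴, hence T_s = (7)^(1/4)×353.3 K = 574.7 K.

575 kelvin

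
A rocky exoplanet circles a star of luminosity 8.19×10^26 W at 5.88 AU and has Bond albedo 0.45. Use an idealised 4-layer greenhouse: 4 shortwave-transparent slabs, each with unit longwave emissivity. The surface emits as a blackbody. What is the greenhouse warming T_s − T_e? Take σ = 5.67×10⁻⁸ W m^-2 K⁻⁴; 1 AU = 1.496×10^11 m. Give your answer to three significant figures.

d = 5.88 × 1.496×10^11 m = 8.796×10^11 m.
Flux at the orbit: S = L/(4πd²) = 8.19×10^26/(4π·(8.80×10^11)²) = 84.23 W m^-2.
OLR = S(1−α)/4 = 11.58 W m^-2; the top layer radiates at T_e = 119.5 K.
Surface: T_s = (5)^¼·T_e = 178.8 K.
Warming: T_s − T_e = 59.22 K.

59.2 K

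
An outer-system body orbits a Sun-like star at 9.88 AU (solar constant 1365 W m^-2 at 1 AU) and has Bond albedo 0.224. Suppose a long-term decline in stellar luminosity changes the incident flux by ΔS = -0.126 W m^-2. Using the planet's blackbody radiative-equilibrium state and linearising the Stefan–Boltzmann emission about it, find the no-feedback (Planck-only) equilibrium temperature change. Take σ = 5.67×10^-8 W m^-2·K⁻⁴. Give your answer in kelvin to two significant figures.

Flux at the orbit: S = 1365/(9.88)² = 13.98 W m^-2.
The baseline emission temperature is T_e = 83.17 K.
Only a fraction (1−α) is absorbed and it's spread over 4πR², so ΔF = (1−α)ΔS/4 = -0.02444 W m^-2.
Linearising σT⁴ gives d(σT⁴)/dT = 4σT_e³ = 0.1305 W m^-2 per K.
So ΔT₀ = -0.02444/0.1305 = -0.187 K.

-0.19 kelvin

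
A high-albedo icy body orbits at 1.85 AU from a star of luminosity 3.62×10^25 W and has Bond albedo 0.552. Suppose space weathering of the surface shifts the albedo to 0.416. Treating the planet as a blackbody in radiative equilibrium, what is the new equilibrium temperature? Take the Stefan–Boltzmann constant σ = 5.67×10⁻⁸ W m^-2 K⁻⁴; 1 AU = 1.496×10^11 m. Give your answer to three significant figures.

99.2 K

Orbital distance: d = 1.85 AU = 2.768×10^11 m.
S = L/(4πd²) = 37.61 W m^-2.
New equilibrium: T₂ = [(1−0.416)·37.61/(4σ)]^(1/4) = 99.20 K.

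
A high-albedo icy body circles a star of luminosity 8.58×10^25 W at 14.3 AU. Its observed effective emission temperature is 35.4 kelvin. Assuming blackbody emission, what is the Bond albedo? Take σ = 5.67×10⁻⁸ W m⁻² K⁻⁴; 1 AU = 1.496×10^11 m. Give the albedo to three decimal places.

d = 14.3 × 1.496×10^11 m = 2.139×10^12 m.
S = L/(4πd²) = 1.492 W m⁻².
Rearranging the radiative balance, α = 1 − 4σT⁴/S.
σT⁴ = 0.08904 W m⁻², so 4σT⁴ = 0.3562 W m⁻².
1−α = 0.3562/1.492 = 0.2387, so α = 0.7613.

0.761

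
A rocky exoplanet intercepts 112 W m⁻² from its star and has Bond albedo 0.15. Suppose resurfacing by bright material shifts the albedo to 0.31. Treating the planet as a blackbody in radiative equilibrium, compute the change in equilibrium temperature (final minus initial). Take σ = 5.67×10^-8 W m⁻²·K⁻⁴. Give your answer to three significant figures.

-7.27 K

Initial: T₁ = [S(1−0.15)/(4σ)]^(1/4) = 143.1 K.
With α = 0.31, T₂ = 135.9 K.
ΔT = T₂ − T₁ = -7.271 K.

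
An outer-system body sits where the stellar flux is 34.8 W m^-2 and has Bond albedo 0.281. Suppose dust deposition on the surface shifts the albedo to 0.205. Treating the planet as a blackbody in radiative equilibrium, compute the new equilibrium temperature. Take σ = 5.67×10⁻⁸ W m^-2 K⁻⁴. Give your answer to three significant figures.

105 kelvin

New equilibrium: T₂ = [(1−0.205)·34.80/(4σ)]^(1/4) = 105.1 K.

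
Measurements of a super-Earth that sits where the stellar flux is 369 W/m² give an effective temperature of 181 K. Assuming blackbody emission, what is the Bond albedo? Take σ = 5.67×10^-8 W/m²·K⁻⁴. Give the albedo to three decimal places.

0.340

Rearranging the radiative balance, α = 1 − 4σT⁴/S.
4σT⁴ = 4·5.67×10⁻⁸·(181)⁴ = 243.4 W/m².
1−α = 243.4/369.0 = 0.6597, so α = 0.3403.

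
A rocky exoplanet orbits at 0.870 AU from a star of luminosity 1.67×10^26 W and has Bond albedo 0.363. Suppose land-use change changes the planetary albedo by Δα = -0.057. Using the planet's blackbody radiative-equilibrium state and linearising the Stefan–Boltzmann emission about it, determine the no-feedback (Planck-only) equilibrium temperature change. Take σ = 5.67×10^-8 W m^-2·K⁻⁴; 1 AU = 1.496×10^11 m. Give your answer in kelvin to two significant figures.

4.8 K

Orbital distance: d = 0.870 AU = 1.302×10^11 m.
Spreading L over a sphere of radius d: S = 1.67×10^26/(4π·1.30×10^11²) = 784.5 W m^-2.
The baseline emission temperature is T_e = 216.7 K.
ΔF = −(S/4)Δα = −(784.5/4)×(-0.057) = 11.18 W m^-2.
The Planck feedback parameter is 4σT_e³ = 2.307 W m^-2/K.
Hence the no-feedback warming is ΔF/(4σT_e³) = 4.85 K.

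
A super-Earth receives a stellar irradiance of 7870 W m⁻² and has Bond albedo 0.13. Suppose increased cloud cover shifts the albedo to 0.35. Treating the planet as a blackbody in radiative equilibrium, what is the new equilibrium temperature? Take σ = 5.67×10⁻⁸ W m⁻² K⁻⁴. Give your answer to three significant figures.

With the new albedo, S(1−α₂)/4 = 1279 W m⁻², so T₂ = 387.5 K.

388 kelvin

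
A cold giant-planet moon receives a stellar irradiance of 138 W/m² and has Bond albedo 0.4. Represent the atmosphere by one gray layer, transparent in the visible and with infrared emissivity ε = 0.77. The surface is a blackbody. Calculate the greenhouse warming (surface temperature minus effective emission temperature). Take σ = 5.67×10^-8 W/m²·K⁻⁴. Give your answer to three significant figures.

17.9 K

Effective emission temperature (TOA balance): σT_e⁴ = S(1−α)/4 = 20.70 W/m² → T_e = 138.2 K.
Surface balance with a leaky layer gives σT_s⁴ = σT_e⁴·2/(2−ε), so T_s = T_e·[2/(2−0.77)]^(1/4) = 156.1 K.
Greenhouse warming: T_s − T_e = 17.86 K.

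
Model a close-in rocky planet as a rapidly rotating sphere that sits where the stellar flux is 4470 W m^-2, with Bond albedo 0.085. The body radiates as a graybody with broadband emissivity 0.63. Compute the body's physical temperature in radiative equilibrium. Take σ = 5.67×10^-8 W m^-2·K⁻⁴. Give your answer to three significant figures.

Averaging over the sphere, the absorbed flux is S(1−α)/4 = 1023 W m^-2.
Radiative balance εσT⁴ = 1023 gives T = [1023/(0.63·σ)]^(1/4) = 411.3 K.

411 K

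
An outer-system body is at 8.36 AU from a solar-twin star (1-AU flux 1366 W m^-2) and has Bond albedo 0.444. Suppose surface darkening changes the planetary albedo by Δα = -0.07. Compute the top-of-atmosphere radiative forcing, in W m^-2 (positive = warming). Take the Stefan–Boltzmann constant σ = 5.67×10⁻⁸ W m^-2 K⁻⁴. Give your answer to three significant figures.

0.342 W m^-2

Irradiance scales as 1/d², so S = 1366 W m^-2 × (1/8.36)² = 19.55 W m^-2.
ΔF = −(S/4)Δα = −(19.55/4)×(-0.07) = 0.3420 W m^-2.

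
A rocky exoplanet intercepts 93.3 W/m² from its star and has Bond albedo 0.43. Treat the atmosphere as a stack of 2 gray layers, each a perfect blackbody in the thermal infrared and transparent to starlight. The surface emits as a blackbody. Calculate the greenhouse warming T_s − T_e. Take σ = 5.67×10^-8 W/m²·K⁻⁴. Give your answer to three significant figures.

Top-of-atmosphere balance: σT_e⁴ = S(1−α)/4 = 13.30 W/m² → T_e = 123.7 K.
T_s = (N+1)^(1/4)·T_e = 162.9 K.
So the greenhouse effect raises the surface by 162.9 − 123.7 = 39.11 K.

39.1 kelvin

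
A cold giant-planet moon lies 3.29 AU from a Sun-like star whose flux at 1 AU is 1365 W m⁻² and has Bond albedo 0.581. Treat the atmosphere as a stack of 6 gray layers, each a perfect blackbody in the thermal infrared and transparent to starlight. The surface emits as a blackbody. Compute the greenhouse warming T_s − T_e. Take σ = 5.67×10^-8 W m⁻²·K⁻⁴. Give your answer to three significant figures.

77.4 kelvin

Flux at the orbit: S = 1365/(3.29)² = 126.1 W m⁻².
The effective emission temperature is T_e = [S(1−α)/(4σ)]^¼ = 123.5 K.
T_s = (N+1)^(1/4)·T_e = 201.0 K.
So the greenhouse effect raises the surface by 201.0 − 123.5 = 77.41 K.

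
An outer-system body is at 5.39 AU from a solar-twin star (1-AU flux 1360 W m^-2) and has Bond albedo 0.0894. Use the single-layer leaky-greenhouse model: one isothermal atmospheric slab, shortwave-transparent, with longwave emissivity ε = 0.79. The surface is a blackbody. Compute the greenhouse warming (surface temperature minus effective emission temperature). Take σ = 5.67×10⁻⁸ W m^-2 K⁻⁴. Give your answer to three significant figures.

Irradiance scales as 1/d², so S = 1360 W m^-2 × (1/5.39)² = 46.81 W m^-2.
Effective emission temperature (TOA balance): σT_e⁴ = S(1−α)/4 = 10.66 W m^-2 → T_e = 117.1 K.
For a single slab of emissivity ε, T_s⁴ = 2T_e⁴/(2−ε); thus T_s = 117.1·(1.653)^(1/4) = 132.8 K.
T_s − T_e = 132.8 − 117.1 = 15.67 K.

15.7 K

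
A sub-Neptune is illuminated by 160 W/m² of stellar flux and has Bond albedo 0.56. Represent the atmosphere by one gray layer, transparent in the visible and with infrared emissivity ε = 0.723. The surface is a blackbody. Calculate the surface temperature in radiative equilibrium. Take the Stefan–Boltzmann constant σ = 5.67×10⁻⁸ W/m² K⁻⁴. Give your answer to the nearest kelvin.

Effective emission temperature (TOA balance): σT_e⁴ = S(1−α)/4 = 17.60 W/m² → T_e = 132.7 K.
Surface balance with a leaky layer gives σT_s⁴ = σT_e⁴·2/(2−ε), so T_s = T_e·[2/(2−0.723)]^(1/4) = 148.5 K.

148 kelvin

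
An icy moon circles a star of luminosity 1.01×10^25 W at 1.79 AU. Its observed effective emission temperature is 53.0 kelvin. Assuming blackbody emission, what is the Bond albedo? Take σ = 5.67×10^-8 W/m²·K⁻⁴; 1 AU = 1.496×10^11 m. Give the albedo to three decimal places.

Orbital distance: d = 1.79 AU = 2.678×10^11 m.
S = L/(4πd²) = 11.21 W/m².
Rearranging the radiative balance, α = 1 − 4σT⁴/S.
σT⁴ = 0.4474 W/m², so 4σT⁴ = 1.790 W/m².
1−α = 1.790/11.21 = 0.1597, so α = 0.8403.

0.840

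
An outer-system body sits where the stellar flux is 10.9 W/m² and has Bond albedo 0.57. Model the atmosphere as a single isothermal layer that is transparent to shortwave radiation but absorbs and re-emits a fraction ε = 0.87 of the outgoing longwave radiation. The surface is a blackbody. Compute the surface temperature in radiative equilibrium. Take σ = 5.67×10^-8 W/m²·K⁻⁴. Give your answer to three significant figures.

At the top of the atmosphere, σT_e⁴ = S(1−α)/4 = 1.172 W/m², giving T_e = 67.42 K.
Surface balance with a leaky layer gives σT_s⁴ = σT_e⁴·2/(2−ε), so T_s = T_e·[2/(2−0.87)]^(1/4) = 77.77 K.

77.8 kelvin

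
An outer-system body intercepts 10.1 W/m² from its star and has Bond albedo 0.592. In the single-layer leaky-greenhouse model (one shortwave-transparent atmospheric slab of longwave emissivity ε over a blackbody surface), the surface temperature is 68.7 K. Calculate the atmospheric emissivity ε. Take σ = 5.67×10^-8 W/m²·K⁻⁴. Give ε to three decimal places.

Effective temperature: T_e = [S(1−α)/(4σ)]^(1/4) = 65.29 K.
Since (2−ε)/2 = (T_e/T_s)⁴ = 0.8157, ε = 0.3687.

0.369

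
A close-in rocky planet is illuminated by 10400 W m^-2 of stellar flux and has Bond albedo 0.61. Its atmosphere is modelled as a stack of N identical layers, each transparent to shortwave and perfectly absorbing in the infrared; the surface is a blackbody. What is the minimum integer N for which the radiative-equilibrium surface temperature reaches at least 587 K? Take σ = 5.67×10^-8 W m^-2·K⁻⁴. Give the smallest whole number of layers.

6

OLR = S(1−α)/4 = 1014 W m^-2; the top layer radiates at T_e = 365.7 K.
Since T_s⁴ = (N+1)T_e⁴, we need N ≥ (T_s/T_e)⁴ − 1 = 5.639.
So N ≥ 5.639; the smallest integer is N = 6.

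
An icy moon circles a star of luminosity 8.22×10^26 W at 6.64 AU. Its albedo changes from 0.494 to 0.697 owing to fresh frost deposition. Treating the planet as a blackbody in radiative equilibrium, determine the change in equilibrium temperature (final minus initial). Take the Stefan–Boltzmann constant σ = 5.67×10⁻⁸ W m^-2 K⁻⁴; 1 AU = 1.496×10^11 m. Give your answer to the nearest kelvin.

-13 K

Orbital distance: d = 6.64 AU = 9.933×10^11 m.
Spreading L over a sphere of radius d: S = 8.22×10^26/(4π·9.93×10^11²) = 66.29 W m^-2.
With α = 0.494, T₁ = 110.3 K.
With α = 0.697, T₂ = 97.01 K.
ΔT = T₂ − T₁ = -13.27 K.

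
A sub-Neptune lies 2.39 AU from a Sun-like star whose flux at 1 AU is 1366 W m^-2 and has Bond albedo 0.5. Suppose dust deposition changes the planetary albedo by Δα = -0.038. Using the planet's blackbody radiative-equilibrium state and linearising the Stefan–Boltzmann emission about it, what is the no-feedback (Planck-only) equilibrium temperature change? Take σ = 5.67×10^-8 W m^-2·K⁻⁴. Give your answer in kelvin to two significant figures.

Irradiance scales as 1/d², so S = 1366 W m^-2 × (1/2.39)² = 239.1 W m^-2.
Reference equilibrium: T_e = [S(1−α)/(4σ)]^(1/4) = 151.5 K.
The change in absorbed flux is Δ[S(1−α)/4] = −SΔα/4 = 2.272 W m^-2.
The Planck feedback parameter is 4σT_e³ = 0.7891 W m^-2/K.
Hence the no-feedback warming is ΔF/(4σT_e³) = 2.88 K.

2.9 K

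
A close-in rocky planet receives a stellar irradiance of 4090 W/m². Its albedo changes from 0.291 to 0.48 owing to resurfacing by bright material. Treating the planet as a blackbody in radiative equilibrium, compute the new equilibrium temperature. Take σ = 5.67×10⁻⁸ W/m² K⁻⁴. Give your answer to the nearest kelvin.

T₂ = [S(1−α₂)/(4σ)]^(1/4) = [4090·0.52/(4σ)]^(1/4) = 311.2 K.

311 K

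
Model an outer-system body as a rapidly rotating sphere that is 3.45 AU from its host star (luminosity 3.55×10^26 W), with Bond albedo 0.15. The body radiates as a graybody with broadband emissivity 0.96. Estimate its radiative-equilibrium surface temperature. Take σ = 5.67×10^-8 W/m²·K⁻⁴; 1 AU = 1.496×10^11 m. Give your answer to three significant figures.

143 K

d = 3.45 × 1.496×10^11 m = 5.161×10^11 m.
S = L/(4πd²) = 106.1 W/m².
The planet absorbs (1−α)S over its disc πR² and re-emits over 4πR², so the mean absorbed flux is (1−0.15)·106.1/4 = 22.54 W/m².
Equating to εσT⁴ with ε = 0.96: T = (22.54/0.96σ)^(1/4) = 142.6 K.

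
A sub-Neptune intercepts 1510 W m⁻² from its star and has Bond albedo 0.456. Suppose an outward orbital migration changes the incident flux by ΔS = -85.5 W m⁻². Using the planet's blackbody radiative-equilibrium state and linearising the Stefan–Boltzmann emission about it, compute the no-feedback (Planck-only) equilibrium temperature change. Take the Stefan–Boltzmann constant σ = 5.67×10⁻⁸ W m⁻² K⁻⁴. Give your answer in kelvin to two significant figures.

Unperturbed T_e = [1510·(1−0.456)/(4σ)]^¼ = 245.3 K.
ΔF = Δ[S(1−α)]/4 = (1−0.456)·-85.5/4 = -11.63 W m⁻².
Linearising σT⁴ gives d(σT⁴)/dT = 4σT_e³ = 3.348 W m⁻² per K.
Hence the no-feedback warming is ΔF/(4σT_e³) = -3.47 K.

-3.5 kelvin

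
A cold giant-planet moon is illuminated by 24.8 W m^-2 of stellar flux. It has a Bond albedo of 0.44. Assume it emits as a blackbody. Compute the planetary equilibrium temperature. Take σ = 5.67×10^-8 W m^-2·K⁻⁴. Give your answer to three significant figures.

The planet absorbs (1−α)S over its disc πR² and re-emits over 4πR², so the mean absorbed flux is (1−0.44)·24.80/4 = 3.472 W m^-2.
In equilibrium σT⁴ equals this, so T = 88.46 K.

88.5 K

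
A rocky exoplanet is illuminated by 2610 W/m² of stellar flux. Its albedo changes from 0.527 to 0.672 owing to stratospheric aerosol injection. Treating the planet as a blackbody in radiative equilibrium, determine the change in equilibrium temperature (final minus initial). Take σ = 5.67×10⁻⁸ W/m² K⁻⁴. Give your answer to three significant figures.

-23.8 K

With α = 0.527, T₁ = 271.6 K.
After:  T₂ = [2610·0.328/(4σ)]^(1/4) = 247.9 K.
Change: 247.9 − 271.6 = -23.76 K.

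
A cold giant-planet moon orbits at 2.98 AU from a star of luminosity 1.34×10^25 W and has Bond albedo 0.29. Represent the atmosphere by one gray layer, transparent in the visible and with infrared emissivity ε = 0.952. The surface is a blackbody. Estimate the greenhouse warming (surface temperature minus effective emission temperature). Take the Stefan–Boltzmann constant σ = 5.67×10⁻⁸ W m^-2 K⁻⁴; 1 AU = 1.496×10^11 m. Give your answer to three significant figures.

11.2 K

d = 2.98 × 1.496×10^11 m = 4.458×10^11 m.
S = L/(4πd²) = 5.365 W m^-2.
At the top of the atmosphere, σT_e⁴ = S(1−α)/4 = 0.9524 W m^-2, giving T_e = 64.02 K.
Surface balance with a leaky layer gives σT_s⁴ = σT_e⁴·2/(2−ε), so T_s = T_e·[2/(2−0.952)]^(1/4) = 75.24 K.
T_s − T_e = 75.24 − 64.02 = 11.23 K.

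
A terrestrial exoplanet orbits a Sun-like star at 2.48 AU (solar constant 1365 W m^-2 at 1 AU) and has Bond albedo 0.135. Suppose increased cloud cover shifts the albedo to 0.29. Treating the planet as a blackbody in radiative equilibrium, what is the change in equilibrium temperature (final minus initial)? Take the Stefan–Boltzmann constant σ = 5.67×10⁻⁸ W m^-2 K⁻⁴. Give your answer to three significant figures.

-8.22 K

Irradiance scales as 1/d², so S = 1365 W m^-2 × (1/2.48)² = 221.9 W m^-2.
With α = 0.135, T₁ = 170.6 K.
After:  T₂ = [221.9·0.71/(4σ)]^(1/4) = 162.4 K.
Change: 162.4 − 170.6 = -8.216 K.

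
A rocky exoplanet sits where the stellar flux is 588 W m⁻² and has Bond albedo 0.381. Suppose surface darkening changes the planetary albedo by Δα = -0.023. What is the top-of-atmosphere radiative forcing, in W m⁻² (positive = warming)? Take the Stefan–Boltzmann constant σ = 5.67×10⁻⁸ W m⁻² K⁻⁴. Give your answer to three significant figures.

3.38 W m⁻²

TOA radiative forcing: ΔF = −S·Δα/4 = −588.0·(-0.023)/4 = 3.381 W m⁻².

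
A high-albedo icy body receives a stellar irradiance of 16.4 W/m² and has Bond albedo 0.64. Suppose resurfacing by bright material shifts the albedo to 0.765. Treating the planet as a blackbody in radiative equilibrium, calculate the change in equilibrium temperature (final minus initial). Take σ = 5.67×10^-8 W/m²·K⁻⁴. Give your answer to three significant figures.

Initial: T₁ = [S(1−0.64)/(4σ)]^(1/4) = 71.43 K.
Final:   T₂ = [S(1−0.765)/(4σ)]^(1/4) = 64.20 K.
ΔT = T₂ − T₁ = -7.224 K.

-7.22 K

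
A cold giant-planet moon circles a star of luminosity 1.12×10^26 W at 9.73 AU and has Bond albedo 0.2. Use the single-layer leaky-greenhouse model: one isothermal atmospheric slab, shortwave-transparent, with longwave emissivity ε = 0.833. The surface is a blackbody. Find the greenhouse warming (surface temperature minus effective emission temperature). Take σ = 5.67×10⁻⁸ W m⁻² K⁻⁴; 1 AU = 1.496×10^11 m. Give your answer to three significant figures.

8.95 kelvin

Orbital distance: d = 9.73 AU = 1.456×10^12 m.
S = L/(4πd²) = 4.206 W m⁻².
Effective emission temperature (TOA balance): σT_e⁴ = S(1−α)/4 = 0.8413 W m⁻² → T_e = 62.06 K.
Surface balance with a leaky layer gives σT_s⁴ = σT_e⁴·2/(2−ε), so T_s = T_e·[2/(2−0.833)]^(1/4) = 71.01 K.
Greenhouse warming: T_s − T_e = 8.948 K.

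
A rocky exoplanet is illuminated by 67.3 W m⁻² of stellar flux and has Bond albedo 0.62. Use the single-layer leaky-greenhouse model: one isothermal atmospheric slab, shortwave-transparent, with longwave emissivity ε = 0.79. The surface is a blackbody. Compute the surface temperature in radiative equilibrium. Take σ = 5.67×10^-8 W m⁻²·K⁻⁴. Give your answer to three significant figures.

At the top of the atmosphere, σT_e⁴ = S(1−α)/4 = 6.393 W m⁻², giving T_e = 103.0 K.
The surface balance (absorbed SW + ε·downward IR = σT_s⁴) with T_a⁴ = T_s⁴/2 reduces to T_s = T_e·[2/(2−ε)]^¼ = 116.8 K.

117 K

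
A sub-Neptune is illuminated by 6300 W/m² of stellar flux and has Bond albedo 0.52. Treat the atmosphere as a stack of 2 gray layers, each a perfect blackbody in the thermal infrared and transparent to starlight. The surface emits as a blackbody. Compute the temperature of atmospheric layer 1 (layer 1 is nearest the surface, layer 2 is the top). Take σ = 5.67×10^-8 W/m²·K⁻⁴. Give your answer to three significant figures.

Top-of-atmosphere balance: σT_e⁴ = S(1−α)/4 = 756.0 W/m² → T_e = 339.8 K.
In the N-layer model, layer k (counted from the surface) has T_k = (N+1−k)^(1/4)·T_e.
With k = 1: T_1 = (2+1−1)^¼·339.8 K = 404.1 K.

404 K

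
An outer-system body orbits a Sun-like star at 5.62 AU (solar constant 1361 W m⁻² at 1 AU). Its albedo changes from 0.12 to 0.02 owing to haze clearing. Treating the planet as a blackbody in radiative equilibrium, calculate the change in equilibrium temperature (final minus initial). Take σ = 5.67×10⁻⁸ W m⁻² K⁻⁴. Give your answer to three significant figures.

3.10 K

By the inverse-square law, S = 1361/5.62² = 43.09 W m⁻².
With α = 0.12, T₁ = 113.7 K.
With α = 0.02, T₂ = 116.8 K.
ΔT = T₂ − T₁ = 3.101 K.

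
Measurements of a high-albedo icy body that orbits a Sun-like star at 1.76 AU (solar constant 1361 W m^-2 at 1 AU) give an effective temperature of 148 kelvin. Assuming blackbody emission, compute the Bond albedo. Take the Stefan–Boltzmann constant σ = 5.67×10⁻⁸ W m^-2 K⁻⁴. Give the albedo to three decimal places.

By the inverse-square law, S = 1361/1.76² = 439.4 W m^-2.
From σT⁴ = S(1−α)/4 we invert for α: 1−α = 4σT⁴/S.
σT⁴ = 27.20 W m^-2, so 4σT⁴ = 108.8 W m^-2.
1−α = 108.8/439.4 = 0.2477, so α = 0.7523.

0.752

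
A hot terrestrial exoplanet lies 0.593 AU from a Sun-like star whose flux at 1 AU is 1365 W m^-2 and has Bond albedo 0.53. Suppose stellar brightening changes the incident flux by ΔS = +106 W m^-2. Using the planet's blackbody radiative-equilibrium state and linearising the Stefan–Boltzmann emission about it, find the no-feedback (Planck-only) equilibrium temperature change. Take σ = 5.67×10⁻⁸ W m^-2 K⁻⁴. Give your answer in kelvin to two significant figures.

2.0 kelvin

Irradiance scales as 1/d², so S = 1365 W m^-2 × (1/0.593)² = 3882 W m^-2.
Unperturbed T_e = [3882·(1−0.53)/(4σ)]^¼ = 299.5 K.
ΔF = Δ[S(1−α)]/4 = (1−0.53)·+106/4 = 12.46 W m^-2.
Planck response: λ_P = 4σT_e³ = 4·5.67×10⁻⁸·(299.5)³ = 6.092 W m^-2/K.
So ΔT₀ = 12.46/6.092 = 2.04 K.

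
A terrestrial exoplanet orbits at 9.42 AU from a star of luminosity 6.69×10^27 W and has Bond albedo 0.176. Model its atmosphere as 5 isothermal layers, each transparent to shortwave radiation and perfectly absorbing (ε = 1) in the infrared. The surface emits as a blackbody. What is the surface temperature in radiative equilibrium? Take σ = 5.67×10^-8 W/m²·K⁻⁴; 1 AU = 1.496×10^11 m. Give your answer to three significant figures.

276 kelvin

d = 9.42 × 1.496×10^11 m = 1.409×10^12 m.
Flux at the orbit: S = L/(4πd²) = 6.69×10^27/(4π·(1.41×10^12)²) = 268.1 W/m².
OLR = S(1−α)/4 = 55.22 W/m²; the top layer radiates at T_e = 176.7 K.
For an N-layer opaque stack, T_s⁴ = (N+1)T_e⁴, hence T_s = (6)^(1/4)×176.7 K = 276.5 K.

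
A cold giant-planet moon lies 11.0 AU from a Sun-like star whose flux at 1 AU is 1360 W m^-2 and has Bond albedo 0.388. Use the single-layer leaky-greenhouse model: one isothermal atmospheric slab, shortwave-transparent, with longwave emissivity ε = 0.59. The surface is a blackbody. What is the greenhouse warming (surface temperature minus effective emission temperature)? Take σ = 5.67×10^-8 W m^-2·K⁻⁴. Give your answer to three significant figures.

Flux at the orbit: S = 1360/(11.0)² = 11.24 W m^-2.
The planet radiates to space at T_e = [S(1−α)/(4σ)]^(1/4) = 74.21 K.
For a single slab of emissivity ε, T_s⁴ = 2T_e⁴/(2−ε); thus T_s = 74.21·(1.418)^(1/4) = 80.99 K.
T_s − T_e = 80.99 − 74.21 = 6.777 K.

6.78 K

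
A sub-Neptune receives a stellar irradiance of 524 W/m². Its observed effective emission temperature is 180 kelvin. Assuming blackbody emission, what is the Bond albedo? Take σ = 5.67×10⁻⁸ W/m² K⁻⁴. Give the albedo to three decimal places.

From σT⁴ = S(1−α)/4 we invert for α: 1−α = 4σT⁴/S.
σT⁴ = 59.52 W/m², so 4σT⁴ = 238.1 W/m².
1−α = 238.1/524.0 = 0.4544, so α = 0.5456.

0.546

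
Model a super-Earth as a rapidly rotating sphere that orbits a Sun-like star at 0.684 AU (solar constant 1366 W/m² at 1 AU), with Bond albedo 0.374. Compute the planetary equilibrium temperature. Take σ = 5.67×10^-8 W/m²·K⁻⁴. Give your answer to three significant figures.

300 K

By the inverse-square law, S = 1366/0.684² = 2920 W/m².
Averaging over the sphere, the absorbed flux is S(1−α)/4 = 456.9 W/m².
In equilibrium σT⁴ equals this, so T = 299.6 K.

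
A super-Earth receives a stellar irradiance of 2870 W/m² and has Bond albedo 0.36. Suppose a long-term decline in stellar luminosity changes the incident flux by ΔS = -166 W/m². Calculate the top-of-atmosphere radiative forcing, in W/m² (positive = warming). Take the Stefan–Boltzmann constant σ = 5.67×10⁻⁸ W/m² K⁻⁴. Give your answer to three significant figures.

TOA radiative forcing: ΔF = (1−α)ΔS/4 = 0.64·(-166)/4 = -26.56 W/m².

-26.6 W/m²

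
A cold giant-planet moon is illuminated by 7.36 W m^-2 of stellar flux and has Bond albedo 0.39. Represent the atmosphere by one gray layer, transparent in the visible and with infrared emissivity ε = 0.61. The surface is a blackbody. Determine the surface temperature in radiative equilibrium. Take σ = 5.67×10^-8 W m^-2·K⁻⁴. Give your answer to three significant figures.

73.1 K

At the top of the atmosphere, σT_e⁴ = S(1−α)/4 = 1.122 W m^-2, giving T_e = 66.70 K.
For a single slab of emissivity ε, T_s⁴ = 2T_e⁴/(2−ε); thus T_s = 66.70·(1.439)^(1/4) = 73.05 K.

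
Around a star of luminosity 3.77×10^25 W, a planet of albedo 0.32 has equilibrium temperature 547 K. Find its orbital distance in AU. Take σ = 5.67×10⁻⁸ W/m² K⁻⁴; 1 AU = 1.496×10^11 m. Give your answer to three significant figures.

0.0670 AU

Energy balance gives S = 4σT⁴/(1−α) = 29860 W/m².
Then d = [L/(4πS)]^(1/2) = 1.002×10^10 m, i.e. 0.06700 AU.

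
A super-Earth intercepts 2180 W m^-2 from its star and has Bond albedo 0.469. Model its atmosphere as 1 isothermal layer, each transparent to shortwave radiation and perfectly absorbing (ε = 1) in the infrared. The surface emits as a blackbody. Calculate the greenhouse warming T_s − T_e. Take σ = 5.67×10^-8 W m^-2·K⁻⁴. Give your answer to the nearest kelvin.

OLR = S(1−α)/4 = 289.4 W m^-2; the top layer radiates at T_e = 267.3 K.
Surface: T_s = (2)^¼·T_e = 317.9 K.
So the greenhouse effect raises the surface by 317.9 − 267.3 = 50.57 K.

51 K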